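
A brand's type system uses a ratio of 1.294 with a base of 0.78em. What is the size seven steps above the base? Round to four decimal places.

Every step multiplies by the scale ratio.
0.78 × 1.294⁷ = 0.78 × 6.07491 ≈ 4.7384

4.7384em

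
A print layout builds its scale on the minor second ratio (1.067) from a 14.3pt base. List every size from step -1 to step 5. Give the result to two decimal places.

Step -1: 14.3 ÷ 1.067 = 13.40
Step 0: 14.3pt
Step 1: 14.3 × 1.067 = 15.26
Step 2: 14.3 × 1.067² = 16.28
Step 3: 14.3 × 1.067³ = 17.37
Step 4: 14.3 × 1.067⁴ = 18.54
Step 5: 14.3 × 1.067⁵ = 19.78

13.40pt, 14.30pt, 15.26pt, 16.28pt, 17.37pt, 18.54pt, 19.78pt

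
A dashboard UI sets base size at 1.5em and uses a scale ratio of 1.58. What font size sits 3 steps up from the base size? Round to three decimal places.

5.916em

1.5 × 1.58³ = 1.5 × 3.94431 ≈ 5.916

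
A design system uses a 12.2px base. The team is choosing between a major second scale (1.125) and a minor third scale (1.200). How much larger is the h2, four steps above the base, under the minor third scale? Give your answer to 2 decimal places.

5.76px

Major second: 12.2 × 1.125⁴ = 19.5420px
Minor third: 12.2 × 1.200⁴ = 25.2979px
Difference: 25.2979 − 19.5420 = 5.7559px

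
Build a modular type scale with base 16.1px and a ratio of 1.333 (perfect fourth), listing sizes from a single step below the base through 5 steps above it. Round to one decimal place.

12.1px, 16.1px, 21.5px, 28.6px, 38.1px, 50.8px, 67.8px

Step -1: 16.1 ÷ 1.333 = 12.1
Step 0: 16.1px
Step 1: 16.1 × 1.333 = 21.5
Step 2: 16.1 × 1.333² = 28.6
Step 3: 16.1 × 1.333³ = 38.1
Step 4: 16.1 × 1.333⁴ = 50.8
Step 5: 16.1 × 1.333⁵ = 67.8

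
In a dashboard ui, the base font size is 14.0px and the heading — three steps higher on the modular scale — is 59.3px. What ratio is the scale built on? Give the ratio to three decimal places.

1.618

r³ = 59.3 / 14.0, so r = (59.3/14.0)^(1/3).
r = 4.2357^(1/3) ≈ 1.6180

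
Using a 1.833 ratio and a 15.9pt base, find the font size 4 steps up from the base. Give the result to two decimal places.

15.9 × 1.833⁴ = 15.9 × 11.28885 ≈ 179.49

179.49pt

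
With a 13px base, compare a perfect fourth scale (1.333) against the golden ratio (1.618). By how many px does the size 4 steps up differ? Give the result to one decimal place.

Perfect fourth: 13.0 × 1.333⁴ = 41.045px
Golden ratio: 13.0 × 1.618⁴ = 89.096px
Difference: 89.096 − 41.045 = 48.051px

48.1px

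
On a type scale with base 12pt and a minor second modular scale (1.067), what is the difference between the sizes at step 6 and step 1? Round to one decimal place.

4.9pt

Step 1: 12.0 × 1.067 = 12.804pt
Step 6: 12.0 × 1.067⁶ = 17.708pt
Difference: 17.708 − 12.804 = 4.904pt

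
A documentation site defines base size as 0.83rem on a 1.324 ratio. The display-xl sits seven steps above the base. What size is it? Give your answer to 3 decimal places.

A modular type scale is a geometric sequence: sizeₙ = base × rⁿ.
0.83 × 1.324⁷ = 0.83 × 7.13207 ≈ 5.920

5.920rem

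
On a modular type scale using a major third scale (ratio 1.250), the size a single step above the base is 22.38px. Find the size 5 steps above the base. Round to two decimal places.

The gap is 5 − (1) = 4 steps, so the factor is 1.250^4.
22.38 × 1.250⁴ = 22.38 × 2.44141 ≈ 54.639

54.64px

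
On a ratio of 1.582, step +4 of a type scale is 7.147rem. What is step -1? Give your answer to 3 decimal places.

The gap is -1 − (4) = -5 steps, so the factor is 1.582^-5.
7.147 ÷ 1.582⁵ = 7.147 ÷ 9.90906 ≈ 0.721

0.721rem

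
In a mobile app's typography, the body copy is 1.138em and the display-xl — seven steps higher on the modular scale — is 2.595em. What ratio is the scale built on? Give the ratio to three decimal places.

The ratio satisfies 1.138 × r⁷ = 2.595, so r = (2.595 / 1.138)^(1/7).
r = 2.2803^(1/7) ≈ 1.1250

1.125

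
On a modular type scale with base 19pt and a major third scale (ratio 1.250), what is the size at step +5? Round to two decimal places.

57.98pt

19.0 × 1.250⁵ = 19.0 × 3.05176 ≈ 57.98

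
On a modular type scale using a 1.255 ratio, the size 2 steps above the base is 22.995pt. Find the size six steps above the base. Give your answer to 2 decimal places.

22.995 × 1.255⁴ = 22.995 × 2.48070 ≈ 57.044

57.04pt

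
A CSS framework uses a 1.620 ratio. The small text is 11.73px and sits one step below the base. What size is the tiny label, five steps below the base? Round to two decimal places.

11.73 ÷ 1.620⁴ = 11.73 ÷ 6.88748 ≈ 1.703

1.70px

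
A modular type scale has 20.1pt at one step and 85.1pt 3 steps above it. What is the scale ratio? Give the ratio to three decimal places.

1.618

The ratio satisfies 20.1 × r³ = 85.1, so r = (85.1 / 20.1)^(1/3).
r = 4.2338^(1/3) ≈ 1.6177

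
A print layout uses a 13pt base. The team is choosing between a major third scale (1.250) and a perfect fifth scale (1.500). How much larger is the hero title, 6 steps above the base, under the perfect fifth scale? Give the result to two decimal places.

Major third: 13.0 × 1.250⁶ = 49.5911pt
Perfect fifth: 13.0 × 1.500⁶ = 148.0781pt
Difference: 148.0781 − 49.5911 = 98.4870pt

98.49pt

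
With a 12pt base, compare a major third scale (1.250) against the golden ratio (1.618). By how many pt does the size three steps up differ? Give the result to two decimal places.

Major third: 12.0 × 1.250³ = 23.4375pt
Golden ratio: 12.0 × 1.618³ = 50.8296pt
Difference: 50.8296 − 23.4375 = 27.3921pt

27.39pt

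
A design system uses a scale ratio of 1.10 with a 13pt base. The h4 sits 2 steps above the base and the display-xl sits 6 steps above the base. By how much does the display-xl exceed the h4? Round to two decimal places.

7.30pt

Step 2: 13.0 × 1.10² = 15.7300pt
Step 6: 13.0 × 1.10⁶ = 23.0303pt
Difference: 23.0303 − 15.7300 = 7.3003pt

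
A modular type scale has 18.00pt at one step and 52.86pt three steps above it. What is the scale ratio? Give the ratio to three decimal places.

1.432

The ratio satisfies 18.00 × r³ = 52.86, so r = (52.86 / 18.00)^(1/3).
r = 2.9367^(1/3) ≈ 1.4320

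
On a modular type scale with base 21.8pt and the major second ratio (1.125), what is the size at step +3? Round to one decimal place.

Every step multiplies by the scale ratio.
21.8 × 1.125³ = 21.8 × 1.42383 ≈ 31.04

31.0pt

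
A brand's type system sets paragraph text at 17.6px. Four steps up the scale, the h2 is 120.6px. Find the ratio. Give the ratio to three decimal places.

1.618

The ratio satisfies 17.6 × r⁴ = 120.6, so r = (120.6 / 17.6)^(1/4).
r = 6.8523^(1/4) ≈ 1.6179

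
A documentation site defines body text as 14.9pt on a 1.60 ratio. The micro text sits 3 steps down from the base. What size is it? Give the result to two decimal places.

3.64pt

Every step multiplies by the scale ratio.
14.9 ÷ 1.60³ = 14.9 ÷ 4.09600 ≈ 3.64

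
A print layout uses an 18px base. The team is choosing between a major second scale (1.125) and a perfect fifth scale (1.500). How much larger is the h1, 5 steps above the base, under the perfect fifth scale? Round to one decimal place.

Major second: 18.0 × 1.125⁵ = 32.437px
Perfect fifth: 18.0 × 1.500⁵ = 136.688px
Difference: 136.688 − 32.437 = 104.251px

104.3px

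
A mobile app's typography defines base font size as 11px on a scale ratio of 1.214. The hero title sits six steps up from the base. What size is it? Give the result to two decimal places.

35.21px

11.0 × 1.214⁶ = 11.0 × 3.20119 ≈ 35.21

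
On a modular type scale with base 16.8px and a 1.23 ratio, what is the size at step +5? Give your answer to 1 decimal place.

47.3px

A modular type scale is a geometric sequence: sizeₙ = base × rⁿ.
16.8 × 1.23⁵ = 16.8 × 2.81531 ≈ 47.30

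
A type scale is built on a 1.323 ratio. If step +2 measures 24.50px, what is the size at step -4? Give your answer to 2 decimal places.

Moving from step +2 to step -4 is 6 steps down, so divide by r⁶.
24.50 ÷ 1.323⁶ = 24.50 ÷ 5.36240 ≈ 4.569

4.57px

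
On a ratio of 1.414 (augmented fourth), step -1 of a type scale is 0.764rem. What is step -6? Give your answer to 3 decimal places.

0.764 ÷ 1.414⁵ = 0.764 ÷ 5.65258 ≈ 0.135

0.135rem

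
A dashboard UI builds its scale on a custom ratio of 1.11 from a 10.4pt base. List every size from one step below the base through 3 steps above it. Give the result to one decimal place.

Step -1: 10.4 ÷ 1.11 = 9.4
Step 0: 10.4pt
Step 1: 10.4 × 1.11 = 11.5
Step 2: 10.4 × 1.11² = 12.8
Step 3: 10.4 × 1.11³ = 14.2

9.4pt, 10.4pt, 11.5pt, 12.8pt, 14.2pt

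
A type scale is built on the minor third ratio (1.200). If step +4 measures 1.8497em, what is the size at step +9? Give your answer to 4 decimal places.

4.6026em

Moving from step +4 to step +9 is 5 steps up, so multiply by r⁵.
1.8497 × 1.200⁵ = 1.8497 × 2.48832 ≈ 4.6026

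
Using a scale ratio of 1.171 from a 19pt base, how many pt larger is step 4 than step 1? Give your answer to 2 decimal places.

Step 1: 19.0 × 1.171 = 22.2490pt
Step 4: 19.0 × 1.171⁴ = 35.7257pt
Difference: 35.7257 − 22.2490 = 13.4767pt

13.48pt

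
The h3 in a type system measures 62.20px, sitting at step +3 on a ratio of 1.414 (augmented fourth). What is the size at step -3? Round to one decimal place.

7.8px

The gap is -3 − (3) = -6 steps, so the factor is 1.414^-6.
62.20 ÷ 1.414⁶ = 62.20 ÷ 7.99275 ≈ 7.782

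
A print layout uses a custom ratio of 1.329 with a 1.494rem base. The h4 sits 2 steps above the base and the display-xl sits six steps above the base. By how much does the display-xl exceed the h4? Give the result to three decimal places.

Step 2: 1.494 × 1.329² = 2.63876rem
Step 6: 1.494 × 1.329⁶ = 8.23191rem
Difference: 8.23191 − 2.63876 = 5.59315rem

5.593rem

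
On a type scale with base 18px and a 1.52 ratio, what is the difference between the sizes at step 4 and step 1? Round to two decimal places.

68.72px

Step 1: 18.0 × 1.52 = 27.3600px
Step 4: 18.0 × 1.52⁴ = 96.0831px
Difference: 96.0831 − 27.3600 = 68.7231px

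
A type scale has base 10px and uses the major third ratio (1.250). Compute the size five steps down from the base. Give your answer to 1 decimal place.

3.3px

A modular type scale is a geometric sequence: sizeₙ = base × rⁿ.
10.0 ÷ 1.250⁵ = 10.0 ÷ 3.05176 ≈ 3.28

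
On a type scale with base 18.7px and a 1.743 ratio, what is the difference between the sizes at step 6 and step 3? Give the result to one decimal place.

425.3px

Step 3: 18.7 × 1.743³ = 99.022px
Step 6: 18.7 × 1.743⁶ = 524.356px
Difference: 524.356 − 99.022 = 425.334px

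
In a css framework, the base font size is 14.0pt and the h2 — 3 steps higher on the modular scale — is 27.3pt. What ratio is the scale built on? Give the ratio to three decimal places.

r³ = 27.3 / 14.0, so r = (27.3/14.0)^(1/3).
r = 1.9500^(1/3) ≈ 1.2493

1.249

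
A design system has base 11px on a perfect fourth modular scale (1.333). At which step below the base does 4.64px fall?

1.333ⁿ = 11 / 4.64 = 2.3707
n = ln(2.3707) / ln(1.333) = 0.8632 / 0.2874 ≈ 3.00

3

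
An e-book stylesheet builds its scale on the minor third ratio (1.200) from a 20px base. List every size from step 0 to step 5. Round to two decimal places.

20.00px, 24.00px, 28.80px, 34.56px, 41.47px, 49.77px

Step 0: 20px
Step 1: 20.0 × 1.200 = 24.00
Step 2: 20.0 × 1.200² = 28.80
Step 3: 20.0 × 1.200³ = 34.56
Step 4: 20.0 × 1.200⁴ = 41.47
Step 5: 20.0 × 1.200⁵ = 49.77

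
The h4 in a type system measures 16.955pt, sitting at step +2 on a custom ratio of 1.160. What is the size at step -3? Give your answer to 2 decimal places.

16.955 ÷ 1.160⁵ = 16.955 ÷ 2.10034 ≈ 8.072

8.07pt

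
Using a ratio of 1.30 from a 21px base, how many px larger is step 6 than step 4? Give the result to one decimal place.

Step 4: 21.0 × 1.30⁴ = 59.978px
Step 6: 21.0 × 1.30⁶ = 101.363px
Difference: 101.363 − 59.978 = 41.385px

41.4px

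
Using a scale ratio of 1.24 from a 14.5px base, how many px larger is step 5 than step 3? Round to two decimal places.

14.86px

Step 3: 14.5 × 1.24³ = 27.6460px
Step 5: 14.5 × 1.24⁵ = 42.5086px
Difference: 42.5086 − 27.6460 = 14.8626px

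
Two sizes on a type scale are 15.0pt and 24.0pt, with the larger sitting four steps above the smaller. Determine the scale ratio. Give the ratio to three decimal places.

1.125

r⁴ = 24.0 / 15.0, so r = (24.0/15.0)^(1/4).
r = 1.6000^(1/4) ≈ 1.1247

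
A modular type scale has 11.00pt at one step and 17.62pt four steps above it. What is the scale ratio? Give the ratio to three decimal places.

1.125

The ratio satisfies 11.00 × r⁴ = 17.62, so r = (17.62 / 11.00)^(1/4).
r = 1.6018^(1/4) ≈ 1.1250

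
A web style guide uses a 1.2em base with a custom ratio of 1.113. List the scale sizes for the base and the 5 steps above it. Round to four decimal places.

1.2000em, 1.3356em, 1.4865em, 1.6545em, 1.8415em, 2.0495em

Step 0: 1.2em
Step 1: 1.2 × 1.113 = 1.3356
Step 2: 1.2 × 1.113² = 1.4865
Step 3: 1.2 × 1.113³ = 1.6545
Step 4: 1.2 × 1.113⁴ = 1.8415
Step 5: 1.2 × 1.113⁵ = 2.0495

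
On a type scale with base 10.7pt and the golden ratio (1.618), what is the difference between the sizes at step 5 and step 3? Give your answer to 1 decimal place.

73.3pt

Step 3: 10.7 × 1.618³ = 45.323pt
Step 5: 10.7 × 1.618⁵ = 118.652pt
Difference: 118.652 − 45.323 = 73.329pt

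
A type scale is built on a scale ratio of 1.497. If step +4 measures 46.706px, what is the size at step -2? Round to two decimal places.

4.15px

Moving from step +4 to step -2 is 6 steps down, so divide by r⁶.
46.706 ÷ 1.497⁶ = 46.706 ÷ 11.25462 ≈ 4.150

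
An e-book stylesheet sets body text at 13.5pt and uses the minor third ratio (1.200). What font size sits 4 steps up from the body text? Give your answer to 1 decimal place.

28.0pt

13.5 × 1.200⁴ = 13.5 × 2.07360 ≈ 27.99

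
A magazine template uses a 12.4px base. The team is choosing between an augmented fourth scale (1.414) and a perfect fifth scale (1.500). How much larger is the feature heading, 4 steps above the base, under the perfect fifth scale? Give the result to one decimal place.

Augmented fourth: 12.4 × 1.414⁴ = 49.570px
Perfect fifth: 12.4 × 1.500⁴ = 62.775px
Difference: 62.775 − 49.570 = 13.205px

13.2px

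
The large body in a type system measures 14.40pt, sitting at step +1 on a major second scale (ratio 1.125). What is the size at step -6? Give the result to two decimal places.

6.31pt

Moving from step +1 to step -6 is 7 steps down, so divide by r⁷.
14.40 ÷ 1.125⁷ = 14.40 ÷ 2.28070 ≈ 6.314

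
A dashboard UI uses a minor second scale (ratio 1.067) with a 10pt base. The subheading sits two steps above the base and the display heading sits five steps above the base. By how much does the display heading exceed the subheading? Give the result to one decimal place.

Step 2: 10.0 × 1.067² = 11.385pt
Step 5: 10.0 × 1.067⁵ = 13.830pt
Difference: 13.830 − 11.385 = 2.445pt

2.4pt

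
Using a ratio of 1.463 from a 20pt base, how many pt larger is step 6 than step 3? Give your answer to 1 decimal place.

Step 3: 20.0 × 1.463³ = 62.627pt
Step 6: 20.0 × 1.463⁶ = 196.108pt
Difference: 196.108 − 62.627 = 133.481pt

133.5pt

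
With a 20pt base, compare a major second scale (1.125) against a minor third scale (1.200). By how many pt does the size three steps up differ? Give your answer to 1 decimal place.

6.1pt

Major second: 20.0 × 1.125³ = 28.477pt
Minor third: 20.0 × 1.200³ = 34.560pt
Difference: 34.560 − 28.477 = 6.083pt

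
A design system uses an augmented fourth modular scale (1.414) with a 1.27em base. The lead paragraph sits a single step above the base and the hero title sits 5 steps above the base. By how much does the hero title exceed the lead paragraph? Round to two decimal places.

Step 1: 1.27 × 1.414 = 1.7958em
Step 5: 1.27 × 1.414⁵ = 7.1788em
Difference: 7.1788 − 1.7958 = 5.3830em

5.38em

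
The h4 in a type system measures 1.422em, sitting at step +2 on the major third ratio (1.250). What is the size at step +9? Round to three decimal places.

1.422 × 1.250⁷ = 1.422 × 4.76837 ≈ 6.781

6.781em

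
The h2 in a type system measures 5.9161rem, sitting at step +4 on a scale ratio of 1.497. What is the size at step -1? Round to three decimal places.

0.787rem

5.9161 ÷ 1.497⁵ = 5.9161 ÷ 7.51812 ≈ 0.787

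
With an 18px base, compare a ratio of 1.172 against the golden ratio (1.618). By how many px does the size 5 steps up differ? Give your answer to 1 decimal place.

159.8px

At 1.172: 18.0 × 1.172⁵ = 39.803px
Golden ratio: 18.0 × 1.618⁵ = 199.602px
Difference: 199.602 − 39.803 = 159.799px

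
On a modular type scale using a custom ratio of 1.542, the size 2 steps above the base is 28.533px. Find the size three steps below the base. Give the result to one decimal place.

Moving from step +2 to step -3 is 5 steps down, so divide by r⁵.
28.533 ÷ 1.542⁵ = 28.533 ÷ 8.71810 ≈ 3.273

3.3px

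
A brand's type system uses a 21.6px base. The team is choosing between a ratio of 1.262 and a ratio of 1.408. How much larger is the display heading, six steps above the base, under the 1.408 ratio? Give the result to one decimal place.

81.0px

At 1.262: 21.6 × 1.262⁶ = 87.259px
At 1.408: 21.6 × 1.408⁶ = 168.294px
Difference: 168.294 − 87.259 = 81.035px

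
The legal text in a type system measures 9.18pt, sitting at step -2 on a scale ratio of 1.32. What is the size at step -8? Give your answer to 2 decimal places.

The gap is -8 − (-2) = -6 steps, so the factor is 1.32^-6.
9.18 ÷ 1.32⁶ = 9.18 ÷ 5.28985 ≈ 1.735

1.74pt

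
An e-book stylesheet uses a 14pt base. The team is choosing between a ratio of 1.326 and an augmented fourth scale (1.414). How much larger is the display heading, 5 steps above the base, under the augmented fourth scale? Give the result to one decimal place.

21.7pt

At 1.326: 14.0 × 1.326⁵ = 57.391pt
Augmented fourth: 14.0 × 1.414⁵ = 79.136pt
Difference: 79.136 − 57.391 = 21.745pt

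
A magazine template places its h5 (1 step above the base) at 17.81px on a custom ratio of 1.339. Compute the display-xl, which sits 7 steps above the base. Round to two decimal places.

102.65px

17.81 × 1.339⁶ = 17.81 × 5.76346 ≈ 102.647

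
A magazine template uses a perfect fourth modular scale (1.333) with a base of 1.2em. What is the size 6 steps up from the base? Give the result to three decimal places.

Every step multiplies by the scale ratio.
1.2 × 1.333⁶ = 1.2 × 5.61023 ≈ 6.732

6.732em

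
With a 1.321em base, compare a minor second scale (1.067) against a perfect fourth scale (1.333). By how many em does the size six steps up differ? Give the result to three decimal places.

Minor second: 1.321 × 1.067⁶ = 1.94935em
Perfect fourth: 1.321 × 1.333⁶ = 7.41112em
Difference: 7.41112 − 1.94935 = 5.46177em

5.462em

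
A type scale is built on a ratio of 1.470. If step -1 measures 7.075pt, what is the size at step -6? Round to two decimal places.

Moving from step -1 to step -6 is 5 steps down, so divide by r⁵.
7.075 ÷ 1.470⁵ = 7.075 ÷ 6.86415 ≈ 1.031

1.03pt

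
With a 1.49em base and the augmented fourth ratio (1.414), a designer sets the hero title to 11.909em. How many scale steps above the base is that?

6

1.414ⁿ = 11.909 / 1.49 = 7.9926
n = ln(7.9926) / ln(1.414) = 2.0785 / 0.3464 ≈ 6.00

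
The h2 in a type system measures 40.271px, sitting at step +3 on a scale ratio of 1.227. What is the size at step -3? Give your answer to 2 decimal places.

11.80px

40.271 ÷ 1.227⁶ = 40.271 ÷ 3.41246 ≈ 11.801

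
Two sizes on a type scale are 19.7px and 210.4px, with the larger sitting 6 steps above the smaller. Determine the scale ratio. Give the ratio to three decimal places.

1.484

r⁶ = 210.4 / 19.7, so r = (210.4/19.7)^(1/6).
r = 10.6802^(1/6) ≈ 1.4840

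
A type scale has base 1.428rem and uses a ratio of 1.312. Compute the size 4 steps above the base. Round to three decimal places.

A modular type scale is a geometric sequence: sizeₙ = base × rⁿ.
1.428 × 1.312⁴ = 1.428 × 2.96303 ≈ 4.231

4.231rem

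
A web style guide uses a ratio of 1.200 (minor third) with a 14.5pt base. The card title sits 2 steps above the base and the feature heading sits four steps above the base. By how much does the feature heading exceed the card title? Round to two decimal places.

Step 2: 14.5 × 1.200² = 20.8800pt
Step 4: 14.5 × 1.200⁴ = 30.0672pt
Difference: 30.0672 − 20.8800 = 9.1872pt

9.19pt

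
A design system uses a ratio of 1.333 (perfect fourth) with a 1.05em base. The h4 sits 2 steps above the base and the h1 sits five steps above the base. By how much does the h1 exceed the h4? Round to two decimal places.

Step 2: 1.05 × 1.333² = 1.8657em
Step 5: 1.05 × 1.333⁵ = 4.4192em
Difference: 4.4192 − 1.8657 = 2.5535em

2.55em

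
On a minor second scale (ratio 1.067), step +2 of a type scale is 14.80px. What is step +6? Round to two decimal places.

19.18px

14.80 × 1.067⁴ = 14.80 × 1.29616 ≈ 19.183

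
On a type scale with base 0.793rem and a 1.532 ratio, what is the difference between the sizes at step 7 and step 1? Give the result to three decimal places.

14.492rem

Step 1: 0.793 × 1.532 = 1.21488rem
Step 7: 0.793 × 1.532⁷ = 15.70669rem
Difference: 15.70669 − 1.21488 = 14.49181rem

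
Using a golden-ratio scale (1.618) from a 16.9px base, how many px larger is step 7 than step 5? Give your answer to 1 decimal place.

303.2px

Step 5: 16.9 × 1.618⁵ = 187.404px
Step 7: 16.9 × 1.618⁷ = 490.610px
Difference: 490.610 − 187.404 = 303.206px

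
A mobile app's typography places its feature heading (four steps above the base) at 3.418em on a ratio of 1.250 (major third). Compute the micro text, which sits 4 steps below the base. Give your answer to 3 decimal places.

0.573em

3.418 ÷ 1.250⁸ = 3.418 ÷ 5.96046 ≈ 0.573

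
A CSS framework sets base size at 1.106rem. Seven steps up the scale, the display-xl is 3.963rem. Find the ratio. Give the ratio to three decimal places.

1.200

r⁷ = 3.963 / 1.106, so r = (3.963/1.106)^(1/7).
r = 3.5832^(1/7) ≈ 1.2000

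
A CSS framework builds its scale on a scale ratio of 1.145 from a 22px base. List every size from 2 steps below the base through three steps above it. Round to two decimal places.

Step -2: 22.0 ÷ 1.145² = 16.78
Step -1: 22.0 ÷ 1.145 = 19.21
Step 0: 22px
Step 1: 22.0 × 1.145 = 25.19
Step 2: 22.0 × 1.145² = 28.84
Step 3: 22.0 × 1.145³ = 33.02

16.78px, 19.21px, 22.00px, 25.19px, 28.84px, 33.02px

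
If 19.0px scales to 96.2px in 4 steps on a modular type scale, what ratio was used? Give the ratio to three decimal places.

1.500

The ratio satisfies 19.0 × r⁴ = 96.2, so r = (96.2 / 19.0)^(1/4).
r = 5.0632^(1/4) ≈ 1.5000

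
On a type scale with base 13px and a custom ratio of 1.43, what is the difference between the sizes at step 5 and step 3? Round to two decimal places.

Step 3: 13.0 × 1.43³ = 38.0147px
Step 5: 13.0 × 1.43⁵ = 77.7362px
Difference: 77.7362 − 38.0147 = 39.7215px

39.72px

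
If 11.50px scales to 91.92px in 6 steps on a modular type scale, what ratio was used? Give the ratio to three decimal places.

The ratio satisfies 11.50 × r⁶ = 91.92, so r = (91.92 / 11.50)^(1/6).
r = 7.9930^(1/6) ≈ 1.4140

1.414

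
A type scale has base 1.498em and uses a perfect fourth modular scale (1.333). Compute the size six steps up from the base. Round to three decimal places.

8.404em

A modular type scale is a geometric sequence: sizeₙ = base × rⁿ.
1.498 × 1.333⁶ = 1.498 × 5.61023 ≈ 8.404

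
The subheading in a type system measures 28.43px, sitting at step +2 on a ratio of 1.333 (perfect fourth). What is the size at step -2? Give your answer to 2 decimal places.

Moving from step +2 to step -2 is 4 steps down, so divide by r⁴.
28.43 ÷ 1.333⁴ = 28.43 ÷ 3.15733 ≈ 9.004

9.00px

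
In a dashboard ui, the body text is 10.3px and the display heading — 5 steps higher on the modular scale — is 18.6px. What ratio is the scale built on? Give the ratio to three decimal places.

1.125

The ratio satisfies 10.3 × r⁵ = 18.6, so r = (18.6 / 10.3)^(1/5).
r = 1.8058^(1/5) ≈ 1.1255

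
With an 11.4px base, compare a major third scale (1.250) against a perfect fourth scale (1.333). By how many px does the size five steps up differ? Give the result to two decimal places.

Major third: 11.4 × 1.250⁵ = 34.7900px
Perfect fourth: 11.4 × 1.333⁵ = 47.9795px
Difference: 47.9795 − 34.7900 = 13.1895px

13.19px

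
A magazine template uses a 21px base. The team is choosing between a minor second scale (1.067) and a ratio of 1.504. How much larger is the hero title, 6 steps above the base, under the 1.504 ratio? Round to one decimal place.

212.1px

Minor second: 21.0 × 1.067⁶ = 30.989px
At 1.504: 21.0 × 1.504⁶ = 243.056px
Difference: 243.056 − 30.989 = 212.067px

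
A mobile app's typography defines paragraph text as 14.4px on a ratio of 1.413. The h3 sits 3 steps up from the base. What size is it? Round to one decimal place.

40.6px

A modular type scale is a geometric sequence: sizeₙ = base × rⁿ.
14.4 × 1.413³ = 14.4 × 2.82115 ≈ 40.62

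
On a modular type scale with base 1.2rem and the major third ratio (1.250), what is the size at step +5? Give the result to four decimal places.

Each step on a modular scale multiplies by the ratio, so the size n steps from the base is base × ratioⁿ.
1.2 × 1.250⁵ = 1.2 × 3.05176 ≈ 3.6621

3.6621rem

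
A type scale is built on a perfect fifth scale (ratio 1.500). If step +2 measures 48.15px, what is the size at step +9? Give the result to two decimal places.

Moving from step +2 to step +9 is 7 steps up, so multiply by r⁷.
48.15 × 1.500⁷ = 48.15 × 17.08594 ≈ 822.688

822.69px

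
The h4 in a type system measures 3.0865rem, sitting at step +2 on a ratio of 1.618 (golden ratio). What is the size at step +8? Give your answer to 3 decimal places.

55.378rem

3.0865 × 1.618⁶ = 3.0865 × 17.94201 ≈ 55.378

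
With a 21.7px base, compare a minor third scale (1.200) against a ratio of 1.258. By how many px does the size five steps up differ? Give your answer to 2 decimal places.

14.37px

Minor third: 21.7 × 1.200⁵ = 53.9965px
At 1.258: 21.7 × 1.258⁵ = 68.3696px
Difference: 68.3696 − 53.9965 = 14.3731px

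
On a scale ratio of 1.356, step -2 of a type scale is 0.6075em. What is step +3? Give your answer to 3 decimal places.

2.785em

The gap is 3 − (-2) = 5 steps, so the factor is 1.356^5.
0.6075 × 1.356⁵ = 0.6075 × 4.58457 ≈ 2.785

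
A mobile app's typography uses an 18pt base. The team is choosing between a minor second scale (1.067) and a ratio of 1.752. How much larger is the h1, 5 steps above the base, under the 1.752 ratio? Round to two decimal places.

272.23pt

Minor second: 18.0 × 1.067⁵ = 24.8940pt
At 1.752: 18.0 × 1.752⁵ = 297.1276pt
Difference: 297.1276 − 24.8940 = 272.2336pt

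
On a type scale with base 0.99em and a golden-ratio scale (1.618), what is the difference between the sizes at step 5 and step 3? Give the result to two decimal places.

Step 3: 0.99 × 1.618³ = 4.1934em
Step 5: 0.99 × 1.618⁵ = 10.9781em
Difference: 10.9781 − 4.1934 = 6.7847em

6.78em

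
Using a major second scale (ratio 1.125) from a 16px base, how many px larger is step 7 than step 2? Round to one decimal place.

16.2px

Step 2: 16.0 × 1.125² = 20.250px
Step 7: 16.0 × 1.125⁷ = 36.491px
Difference: 36.491 − 20.250 = 16.241px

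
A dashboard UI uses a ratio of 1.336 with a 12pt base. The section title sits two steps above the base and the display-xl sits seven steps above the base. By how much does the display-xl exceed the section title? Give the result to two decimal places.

Step 2: 12.0 × 1.336² = 21.4188pt
Step 7: 12.0 × 1.336⁷ = 91.1646pt
Difference: 91.1646 − 21.4188 = 69.7458pt

69.75pt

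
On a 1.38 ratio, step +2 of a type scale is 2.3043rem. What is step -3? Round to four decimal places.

0.4604rem

2.3043 ÷ 1.38⁵ = 2.3043 ÷ 5.00490 ≈ 0.4604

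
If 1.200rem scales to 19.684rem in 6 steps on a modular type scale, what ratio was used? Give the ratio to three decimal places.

The ratio satisfies 1.200 × r⁶ = 19.684, so r = (19.684 / 1.200)^(1/6).
r = 16.4033^(1/6) ≈ 1.5940

1.594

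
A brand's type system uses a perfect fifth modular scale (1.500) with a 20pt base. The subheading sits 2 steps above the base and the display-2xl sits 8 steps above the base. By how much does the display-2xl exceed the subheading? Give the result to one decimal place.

467.6pt

Step 2: 20.0 × 1.500² = 45.000pt
Step 8: 20.0 × 1.500⁸ = 512.578pt
Difference: 512.578 − 45.000 = 467.578pt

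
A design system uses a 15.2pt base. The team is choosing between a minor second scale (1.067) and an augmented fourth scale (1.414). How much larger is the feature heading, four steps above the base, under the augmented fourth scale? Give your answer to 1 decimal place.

Minor second: 15.2 × 1.067⁴ = 19.702pt
Augmented fourth: 15.2 × 1.414⁴ = 60.763pt
Difference: 60.763 − 19.702 = 41.061pt

41.1pt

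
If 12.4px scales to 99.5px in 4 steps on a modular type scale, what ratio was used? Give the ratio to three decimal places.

r⁴ = 99.5 / 12.4, so r = (99.5/12.4)^(1/4).
r = 8.0242^(1/4) ≈ 1.6831

1.683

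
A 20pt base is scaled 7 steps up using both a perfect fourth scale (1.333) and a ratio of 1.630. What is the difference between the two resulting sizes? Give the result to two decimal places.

Perfect fourth: 20.0 × 1.333⁷ = 149.5688pt
At 1.630: 20.0 × 1.630⁷ = 611.4250pt
Difference: 611.4250 − 149.5688 = 461.8562pt

461.86pt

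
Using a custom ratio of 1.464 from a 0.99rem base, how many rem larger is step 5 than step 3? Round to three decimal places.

3.552rem

Step 3: 0.99 × 1.464³ = 3.10641rem
Step 5: 0.99 × 1.464⁵ = 6.65795rem
Difference: 6.65795 − 3.10641 = 3.55154rem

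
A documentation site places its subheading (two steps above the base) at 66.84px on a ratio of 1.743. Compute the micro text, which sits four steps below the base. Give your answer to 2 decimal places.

66.84 ÷ 1.743⁶ = 66.84 ÷ 28.04041 ≈ 2.384

2.38px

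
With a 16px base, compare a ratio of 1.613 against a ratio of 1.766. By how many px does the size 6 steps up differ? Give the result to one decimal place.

203.6px

At 1.613: 16.0 × 1.613⁶ = 281.790px
At 1.766: 16.0 × 1.766⁶ = 485.360px
Difference: 485.360 − 281.790 = 203.570px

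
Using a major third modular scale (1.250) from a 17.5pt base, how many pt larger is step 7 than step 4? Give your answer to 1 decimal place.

Step 4: 17.5 × 1.250⁴ = 42.725pt
Step 7: 17.5 × 1.250⁷ = 83.447pt
Difference: 83.447 − 42.725 = 40.722pt

40.7pt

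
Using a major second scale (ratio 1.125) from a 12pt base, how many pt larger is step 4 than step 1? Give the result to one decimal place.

5.7pt

Step 1: 12.0 × 1.125 = 13.500pt
Step 4: 12.0 × 1.125⁴ = 19.222pt
Difference: 19.222 − 13.500 = 5.722pt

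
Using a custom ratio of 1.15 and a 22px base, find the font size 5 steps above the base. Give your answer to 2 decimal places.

Each step on a modular scale multiplies by the ratio, so the size n steps from the base is base × ratioⁿ.
22.0 × 1.15⁵ = 22.0 × 2.01136 ≈ 44.25

44.25px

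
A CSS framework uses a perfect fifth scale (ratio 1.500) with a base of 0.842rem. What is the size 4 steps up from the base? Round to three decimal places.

4.263rem

Every step multiplies by the scale ratio.
0.842 × 1.500⁴ = 0.842 × 5.06250 ≈ 4.263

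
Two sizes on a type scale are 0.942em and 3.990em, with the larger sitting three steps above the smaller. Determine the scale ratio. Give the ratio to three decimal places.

r³ = 3.990 / 0.942, so r = (3.990/0.942)^(1/3).
r = 4.2357^(1/3) ≈ 1.6180

1.618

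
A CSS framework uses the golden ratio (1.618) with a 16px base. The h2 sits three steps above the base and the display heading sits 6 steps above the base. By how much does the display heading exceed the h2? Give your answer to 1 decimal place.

Step 3: 16.0 × 1.618³ = 67.773px
Step 6: 16.0 × 1.618⁶ = 287.072px
Difference: 287.072 − 67.773 = 219.299px

219.3px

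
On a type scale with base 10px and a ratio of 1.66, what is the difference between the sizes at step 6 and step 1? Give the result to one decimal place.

192.6px

Step 1: 10.0 × 1.66 = 16.600px
Step 6: 10.0 × 1.66⁶ = 209.242px
Difference: 209.242 − 16.600 = 192.642px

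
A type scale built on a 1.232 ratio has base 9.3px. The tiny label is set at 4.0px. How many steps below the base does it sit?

1.232ⁿ = 9.3 / 4.0 = 2.3250
n = ln(2.3250) / ln(1.232) = 0.8437 / 0.2086 ≈ 4.04

4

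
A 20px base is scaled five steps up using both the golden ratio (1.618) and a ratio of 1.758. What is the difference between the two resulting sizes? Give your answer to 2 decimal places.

Golden ratio: 20.0 × 1.618⁵ = 221.7801px
At 1.758: 20.0 × 1.758⁵ = 335.8338px
Difference: 335.8338 − 221.7801 = 114.0537px

114.05px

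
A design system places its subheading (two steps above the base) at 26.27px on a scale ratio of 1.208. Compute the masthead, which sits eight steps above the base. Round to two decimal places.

81.63px

The gap is 8 − (2) = 6 steps, so the factor is 1.208^6.
26.27 × 1.208⁶ = 26.27 × 3.10743 ≈ 81.632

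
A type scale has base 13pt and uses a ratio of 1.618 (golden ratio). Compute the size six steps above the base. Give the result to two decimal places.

A modular type scale is a geometric sequence: sizeₙ = base × rⁿ.
13.0 × 1.618⁶ = 13.0 × 17.94201 ≈ 233.25

233.25pt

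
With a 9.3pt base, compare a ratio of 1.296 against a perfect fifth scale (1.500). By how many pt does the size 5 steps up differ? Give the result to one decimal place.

36.6pt

At 1.296: 9.3 × 1.296⁵ = 34.002pt
Perfect fifth: 9.3 × 1.500⁵ = 70.622pt
Difference: 70.622 − 34.002 = 36.620pt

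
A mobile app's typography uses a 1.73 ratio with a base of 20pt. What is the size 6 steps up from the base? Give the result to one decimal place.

20.0 × 1.73⁶ = 20.0 × 26.80875 ≈ 536.18

536.2pt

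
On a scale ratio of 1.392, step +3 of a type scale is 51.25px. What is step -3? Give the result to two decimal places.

The gap is -3 − (3) = -6 steps, so the factor is 1.392^-6.
51.25 ÷ 1.392⁶ = 51.25 ÷ 7.27504 ≈ 7.045

7.04px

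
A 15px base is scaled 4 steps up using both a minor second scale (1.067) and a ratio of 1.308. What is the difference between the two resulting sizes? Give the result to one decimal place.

24.5px

Minor second: 15.0 × 1.067⁴ = 19.442px
At 1.308: 15.0 × 1.308⁴ = 43.906px
Difference: 43.906 − 19.442 = 24.464px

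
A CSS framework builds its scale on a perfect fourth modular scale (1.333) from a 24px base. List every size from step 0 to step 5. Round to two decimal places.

Step 0: 24px
Step 1: 24.0 × 1.333 = 31.99
Step 2: 24.0 × 1.333² = 42.65
Step 3: 24.0 × 1.333³ = 56.85
Step 4: 24.0 × 1.333⁴ = 75.78
Step 5: 24.0 × 1.333⁵ = 101.01

24.00px, 31.99px, 42.65px, 56.85px, 75.78px, 101.01px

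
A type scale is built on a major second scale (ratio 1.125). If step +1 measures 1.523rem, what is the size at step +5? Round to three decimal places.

1.523 × 1.125⁴ = 1.523 × 1.60181 ≈ 2.440

2.440rem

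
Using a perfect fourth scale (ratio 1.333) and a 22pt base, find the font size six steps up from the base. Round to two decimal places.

A modular type scale is a geometric sequence: sizeₙ = base × rⁿ.
22.0 × 1.333⁶ = 22.0 × 5.61023 ≈ 123.43

123.43pt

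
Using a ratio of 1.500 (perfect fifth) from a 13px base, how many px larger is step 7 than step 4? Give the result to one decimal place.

Step 4: 13.0 × 1.500⁴ = 65.812px
Step 7: 13.0 × 1.500⁷ = 222.117px
Difference: 222.117 − 65.812 = 156.305px

156.3px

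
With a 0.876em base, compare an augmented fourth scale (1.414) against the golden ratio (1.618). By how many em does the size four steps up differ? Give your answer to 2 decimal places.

Augmented fourth: 0.876 × 1.414⁴ = 3.5019em
Golden ratio: 0.876 × 1.618⁴ = 6.0037em
Difference: 6.0037 − 3.5019 = 2.5018em

2.50em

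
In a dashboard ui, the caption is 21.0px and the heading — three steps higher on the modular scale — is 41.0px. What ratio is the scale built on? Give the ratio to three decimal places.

The ratio satisfies 21.0 × r³ = 41.0, so r = (41.0 / 21.0)^(1/3).
r = 1.9524^(1/3) ≈ 1.2498

1.250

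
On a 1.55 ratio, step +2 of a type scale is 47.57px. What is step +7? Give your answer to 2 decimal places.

47.57 × 1.55⁵ = 47.57 × 8.94661 ≈ 425.590

425.59px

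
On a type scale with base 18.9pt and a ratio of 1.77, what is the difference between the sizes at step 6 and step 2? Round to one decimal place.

522.0pt

Step 2: 18.9 × 1.77² = 59.212pt
Step 6: 18.9 × 1.77⁶ = 581.168pt
Difference: 581.168 − 59.212 = 521.956pt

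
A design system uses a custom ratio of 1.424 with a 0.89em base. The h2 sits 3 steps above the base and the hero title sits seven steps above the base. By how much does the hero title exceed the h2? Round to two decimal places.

8.00em

Step 3: 0.89 × 1.424³ = 2.5699em
Step 7: 0.89 × 1.424⁷ = 10.5672em
Difference: 10.5672 − 2.5699 = 7.9973em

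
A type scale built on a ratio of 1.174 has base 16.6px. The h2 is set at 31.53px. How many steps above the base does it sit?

4

1.174ⁿ = 31.53 / 16.6 = 1.8994
n = ln(1.8994) / ln(1.174) = 0.6415 / 0.1604 ≈ 4.00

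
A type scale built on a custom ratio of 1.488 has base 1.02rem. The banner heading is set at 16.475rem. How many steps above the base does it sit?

1.488ⁿ = 16.475 / 1.02 = 16.1520
n = ln(16.1520) / ln(1.488) = 2.7820 / 0.3974 ≈ 7.00

7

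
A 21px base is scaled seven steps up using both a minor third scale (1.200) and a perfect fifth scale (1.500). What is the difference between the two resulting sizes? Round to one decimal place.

283.6px

Minor third: 21.0 × 1.200⁷ = 75.247px
Perfect fifth: 21.0 × 1.500⁷ = 358.805px
Difference: 358.805 − 75.247 = 283.558px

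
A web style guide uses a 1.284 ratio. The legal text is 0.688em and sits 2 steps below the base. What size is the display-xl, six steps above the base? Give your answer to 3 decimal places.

0.688 × 1.284⁸ = 0.688 × 7.38789 ≈ 5.083

5.083em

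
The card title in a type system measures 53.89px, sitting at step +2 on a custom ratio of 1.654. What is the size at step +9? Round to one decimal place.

Moving from step +2 to step +9 is 7 steps up, so multiply by r⁷.
53.89 × 1.654⁷ = 53.89 × 33.86480 ≈ 1824.974

1825.0px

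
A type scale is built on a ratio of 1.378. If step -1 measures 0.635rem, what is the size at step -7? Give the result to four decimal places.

0.0927rem

0.635 ÷ 1.378⁶ = 0.635 ÷ 6.84692 ≈ 0.0927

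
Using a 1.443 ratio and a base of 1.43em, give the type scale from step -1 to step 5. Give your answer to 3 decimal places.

0.991em, 1.430em, 2.063em, 2.978em, 4.297em, 6.200em, 8.947em

Step -1: 1.43 ÷ 1.443 = 0.991
Step 0: 1.43em
Step 1: 1.43 × 1.443 = 2.063
Step 2: 1.43 × 1.443² = 2.978
Step 3: 1.43 × 1.443³ = 4.297
Step 4: 1.43 × 1.443⁴ = 6.200
Step 5: 1.43 × 1.443⁵ = 8.947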